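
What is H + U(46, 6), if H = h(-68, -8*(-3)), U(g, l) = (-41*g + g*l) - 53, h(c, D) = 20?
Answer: -1643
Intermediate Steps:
U(g, l) = -53 - 41*g + g*l
H = 20
H + U(46, 6) = 20 + (-53 - 41*46 + 46*6) = 20 + (-53 - 1886 + 276) = 20 - 1663 = -1643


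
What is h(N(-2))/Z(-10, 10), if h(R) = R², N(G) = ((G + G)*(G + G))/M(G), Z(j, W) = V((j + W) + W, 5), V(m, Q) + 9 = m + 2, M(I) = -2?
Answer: 64/3 ≈ 21.333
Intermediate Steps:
V(m, Q) = -7 + m (V(m, Q) = -9 + (m + 2) = -9 + (2 + m) = -7 + m)
Z(j, W) = -7 + j + 2*W (Z(j, W) = -7 + ((j + W) + W) = -7 + ((W + j) + W) = -7 + (j + 2*W) = -7 + j + 2*W)
N(G) = -2*G² (N(G) = ((G + G)*(G + G))/(-2) = ((2*G)*(2*G))*(-½) = (4*G²)*(-½) = -2*G²)
h(N(-2))/Z(-10, 10) = (-2*(-2)²)²/(-7 - 10 + 2*10) = (-2*4)²/(-7 - 10 + 20) = (-8)²/3 = 64*(⅓) = 64/3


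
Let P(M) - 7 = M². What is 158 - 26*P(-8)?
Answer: -1688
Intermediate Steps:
P(M) = 7 + M²
158 - 26*P(-8) = 158 - 26*(7 + (-8)²) = 158 - 26*(7 + 64) = 158 - 26*71 = 158 - 1846 = -1688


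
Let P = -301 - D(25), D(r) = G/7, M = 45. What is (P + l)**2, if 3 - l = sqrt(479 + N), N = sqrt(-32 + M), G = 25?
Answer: (2111 + 7*sqrt(479 + sqrt(13)))**2/49 ≈ 1.0468e+5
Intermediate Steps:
N = sqrt(13) (N = sqrt(-32 + 45) = sqrt(13) ≈ 3.6056)
D(r) = 25/7
P = -2132/7 (P = -301 - 1*25/7 = -301 - 25/7 = -2132/7 ≈ -304.57)
l = 3 - sqrt(479 + sqrt(13)) ≈ -18.968
(P + l)**2 = (-2132/7 + (3 - sqrt(479 + sqrt(13))))**2 = (-2111/7 - sqrt(479 + sqrt(13)))**2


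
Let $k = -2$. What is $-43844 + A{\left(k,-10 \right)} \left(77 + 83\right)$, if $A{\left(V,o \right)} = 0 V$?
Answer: $-43844$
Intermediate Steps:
$A{\left(V,o \right)} = 0$
$-43844 + A{\left(k,-10 \right)} \left(77 + 83\right) = -43844 + 0 \left(77 + 83\right) = -43844 + 0 \cdot 160 = -43844 + 0 = -43844$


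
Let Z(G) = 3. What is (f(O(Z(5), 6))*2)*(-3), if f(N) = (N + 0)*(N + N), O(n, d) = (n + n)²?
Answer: -15552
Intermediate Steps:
O(n, d) = 4*n² (O(n, d) = (2*n)² = 4*n²)
f(N) = 2*N² (f(N) = N*(2*N) = 2*N²)
(f(O(Z(5), 6))*2)*(-3) = ((2*(4*3²)²)*2)*(-3) = ((2*(4*9)²)*2)*(-3) = ((2*36²)*2)*(-3) = ((2*1296)*2)*(-3) = (2592*2)*(-3) = 5184*(-3) = -15552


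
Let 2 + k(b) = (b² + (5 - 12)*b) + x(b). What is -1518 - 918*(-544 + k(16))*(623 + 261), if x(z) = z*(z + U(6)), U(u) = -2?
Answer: 144447618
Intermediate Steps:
x(z) = z*(-2 + z) (x(z) = z*(z - 2) = z*(-2 + z))
k(b) = -2 + b² - 7*b + b*(-2 + b) (k(b) = -2 + ((b² + (5 - 12)*b) + b*(-2 + b)) = -2 + ((b² - 7*b) + b*(-2 + b)) = -2 + (b² - 7*b + b*(-2 + b)) = -2 + b² - 7*b + b*(-2 + b))
-1518 - 918*(-544 + k(16))*(623 + 261) = -1518 - 918*(-544 + (-2 - 9*16 + 2*16²))*(623 + 261) = -1518 - 918*(-544 + (-2 - 144 + 2*256))*884 = -1518 - 918*(-544 + (-2 - 144 + 512))*884 = -1518 - 918*(-544 + 366)*884 = -1518 - (-163404)*884 = -1518 - 918*(-157352) = -1518 + 144449136 = 144447618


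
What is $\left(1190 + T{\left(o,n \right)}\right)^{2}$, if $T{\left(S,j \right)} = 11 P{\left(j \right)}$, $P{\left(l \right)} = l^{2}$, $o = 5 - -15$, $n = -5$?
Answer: $2146225$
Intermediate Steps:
$o = 20$ ($o = 5 + 15 = 20$)
$T{\left(S,j \right)} = 11 j^{2}$
$\left(1190 + T{\left(o,n \right)}\right)^{2} = \left(1190 + 11 \left(-5\right)^{2}\right)^{2} = \left(1190 + 11 \cdot 25\right)^{2} = \left(1190 + 275\right)^{2} = 1465^{2} = 2146225$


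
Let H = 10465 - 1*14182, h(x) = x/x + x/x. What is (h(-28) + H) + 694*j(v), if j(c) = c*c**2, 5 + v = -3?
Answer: -359043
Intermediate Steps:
v = -8 (v = -5 - 3 = -8)
j(c) = c**3
h(x) = 2 (h(x) = 1 + 1 = 2)
H = -3717 (H = 10465 - 14182 = -3717)
(h(-28) + H) + 694*j(v) = (2 - 3717) + 694*(-8)**3 = -3715 + 694*(-512) = -3715 - 355328 = -359043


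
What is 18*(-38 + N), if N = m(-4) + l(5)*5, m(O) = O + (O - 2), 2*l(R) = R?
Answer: -639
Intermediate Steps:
l(R) = R/2
m(O) = -2 + 2*O (m(O) = O + (-2 + O) = -2 + 2*O)
N = 5/2 (N = (-2 + 2*(-4)) + ((½)*5)*5 = (-2 - 8) + (5/2)*5 = -10 + 25/2 = 5/2 ≈ 2.5000)
18*(-38 + N) = 18*(-38 + 5/2) = 18*(-71/2) = -639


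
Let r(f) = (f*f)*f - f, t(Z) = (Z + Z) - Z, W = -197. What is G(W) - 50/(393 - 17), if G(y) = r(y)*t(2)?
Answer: -2874586201/188 ≈ -1.5290e+7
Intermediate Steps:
t(Z) = Z (t(Z) = 2*Z - Z = Z)
r(f) = f**3 - f (r(f) = f**2*f - f = f**3 - f)
G(y) = -2*y + 2*y**3 (G(y) = (y**3 - y)*2 = -2*y + 2*y**3)
G(W) - 50/(393 - 17) = 2*(-197)*(-1 + (-197)**2) - 50/(393 - 17) = 2*(-197)*(-1 + 38809) - 50/376 = 2*(-197)*38808 - 50*1/376 = -15290352 - 25/188 = -2874586201/188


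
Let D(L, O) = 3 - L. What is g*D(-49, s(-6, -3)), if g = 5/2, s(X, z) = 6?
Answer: 130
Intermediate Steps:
g = 5/2 (g = 5*(½) = 5/2 ≈ 2.5000)
g*D(-49, s(-6, -3)) = 5*(3 - 1*(-49))/2 = 5*(3 + 49)/2 = (5/2)*52 = 130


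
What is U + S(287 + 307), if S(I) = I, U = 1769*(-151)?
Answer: -266525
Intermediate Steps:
U = -267119
U + S(287 + 307) = -267119 + (287 + 307) = -267119 + 594 = -266525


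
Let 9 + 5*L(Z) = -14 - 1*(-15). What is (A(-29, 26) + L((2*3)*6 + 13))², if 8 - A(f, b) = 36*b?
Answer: 21603904/25 ≈ 8.6416e+5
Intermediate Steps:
A(f, b) = 8 - 36*b
L(Z) = -8/5 (L(Z) = -9/5 + (-14 - 1*(-15))/5 = -9/5 + (-14 + 15)/5 = -9/5 + (⅕)*1 = -9/5 + ⅕ = -8/5)
(A(-29, 26) + L((2*3)*6 + 13))² = ((8 - 36*26) - 8/5)² = ((8 - 936) - 8/5)² = (-928 - 8/5)² = (-4648/5)² = 21603904/25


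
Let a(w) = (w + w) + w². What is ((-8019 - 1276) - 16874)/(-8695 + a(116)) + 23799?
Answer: 118802238/4993 ≈ 23794.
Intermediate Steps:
a(w) = w² + 2*w (a(w) = 2*w + w² = w² + 2*w)
((-8019 - 1276) - 16874)/(-8695 + a(116)) + 23799 = ((-8019 - 1276) - 16874)/(-8695 + 116*(2 + 116)) + 23799 = (-9295 - 16874)/(-8695 + 116*118) + 23799 = -26169/(-8695 + 13688) + 23799 = -26169/4993 + 23799 = 118802238/4993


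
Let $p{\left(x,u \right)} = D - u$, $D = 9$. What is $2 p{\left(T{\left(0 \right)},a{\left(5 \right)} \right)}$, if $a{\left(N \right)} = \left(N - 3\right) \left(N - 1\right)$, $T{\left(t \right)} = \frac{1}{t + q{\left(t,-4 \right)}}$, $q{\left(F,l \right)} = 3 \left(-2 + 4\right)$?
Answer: $2$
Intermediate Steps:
$q{\left(F,l \right)} = 6$ ($q{\left(F,l \right)} = 3 \cdot 2 = 6$)
$T{\left(t \right)} = \frac{1}{6 + t}$ ($T{\left(t \right)} = \frac{1}{t + 6} = \frac{1}{6 + t}$)
$a{\left(N \right)} = \left(-1 + N\right) \left(-3 + N\right)$ ($a{\left(N \right)} = \left(-3 + N\right) \left(-1 + N\right) = \left(-1 + N\right) \left(-3 + N\right)$)
$p{\left(x,u \right)} = 9 - u$
$2 p{\left(T{\left(0 \right)},a{\left(5 \right)} \right)} = 2 \left(9 - \left(3 + 5^{2} - 20\right)\right) = 2 \left(9 - \left(3 + 25 - 20\right)\right) = 2 \left(9 - 8\right) = 2 \cdot 1 = 2$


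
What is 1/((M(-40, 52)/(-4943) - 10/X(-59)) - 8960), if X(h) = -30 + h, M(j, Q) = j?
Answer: -439927/3941692930 ≈ -0.00011161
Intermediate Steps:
1/((M(-40, 52)/(-4943) - 10/X(-59)) - 8960) = 1/((-40/(-4943) - 10/(-30 - 59)) - 8960) = 1/((-40*(-1/4943) - 10/(-89)) - 8960) = 1/((40/4943 - 10*(-1/89)) - 8960) = 1/((40/4943 + 10/89) - 8960) = 1/(52990/439927 - 8960) = 1/(-3941692930/439927) = -439927/3941692930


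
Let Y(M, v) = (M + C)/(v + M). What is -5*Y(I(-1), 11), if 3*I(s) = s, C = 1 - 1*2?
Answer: 5/8 ≈ 0.62500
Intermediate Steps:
C = -1 (C = 1 - 2 = -1)
I(s) = s/3
Y(M, v) = (-1 + M)/(M + v) (Y(M, v) = (M - 1)/(v + M) = (-1 + M)/(M + v))
-5*Y(I(-1), 11) = -5*(-1 + (⅓)*(-1))/((⅓)*(-1) + 11) = -5*(-1 - ⅓)/(-⅓ + 11) = -5*(-4)/(32/3*3) = -15*(-4)/(32*3) = -5*(-⅛) = 5/8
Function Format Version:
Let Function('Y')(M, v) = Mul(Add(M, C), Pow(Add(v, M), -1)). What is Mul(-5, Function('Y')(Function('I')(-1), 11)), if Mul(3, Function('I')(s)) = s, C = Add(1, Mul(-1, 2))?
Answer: Rational(5, 8) ≈ 0.62500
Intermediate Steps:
C = -1 (C = Add(1, -2) = -1)
Function('I')(s) = Mul(Rational(1, 3), s)
Function('Y')(M, v) = Mul(Pow(Add(M, v), -1), Add(-1, M)) (Function('Y')(M, v) = Mul(Add(M, -1), Pow(Add(v, M), -1)) = Mul(Add(-1, M), Pow(Add(M, v), -1)) = Mul(Pow(Add(M, v), -1), Add(-1, M)))
Mul(-5, Function('Y')(Function('I')(-1), 11)) = Mul(-5, Mul(Pow(Add(Mul(Rational(1, 3), -1), 11), -1), Add(-1, Mul(Rational(1, 3), -1)))) = Mul(-5, Mul(Pow(Add(Rational(-1, 3), 11), -1), Add(-1, Rational(-1, 3)))) = Mul(-5, Mul(Pow(Rational(32, 3), -1), Rational(-4, 3))) = Mul(-5, Mul(Rational(3, 32), Rational(-4, 3))) = Mul(-5, Rational(-1, 8)) = Rational(5, 8)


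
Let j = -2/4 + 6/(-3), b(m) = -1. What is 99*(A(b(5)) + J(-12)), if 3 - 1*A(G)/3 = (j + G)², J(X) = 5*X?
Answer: -34749/4 ≈ -8687.3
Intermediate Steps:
j = -5/2 (j = -2*¼ + 6*(-⅓) = -½ - 2 = -5/2 ≈ -2.5000)
A(G) = 9 - 3*(-5/2 + G)²
99*(A(b(5)) + J(-12)) = 99*((9 - 3*(-5 + 2*(-1))²/4) + 5*(-12)) = 99*((9 - 3*(-5 - 2)²/4) - 60) = 99*((9 - ¾*(-7)²) - 60) = 99*((9 - ¾*49) - 60) = 99*((9 - 147/4) - 60) = 99*(-111/4 - 60) = 99*(-351/4) = -34749/4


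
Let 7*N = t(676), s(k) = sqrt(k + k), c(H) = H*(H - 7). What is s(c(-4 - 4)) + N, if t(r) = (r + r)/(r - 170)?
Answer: 676/1771 + 4*sqrt(15) ≈ 15.874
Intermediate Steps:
c(H) = H*(-7 + H)
t(r) = 2*r/(-170 + r) (t(r) = (2*r)/(-170 + r) = 2*r/(-170 + r))
s(k) = sqrt(2)*sqrt(k) (s(k) = sqrt(2*k) = sqrt(2)*sqrt(k))
N = 676/1771 (N = (2*676/(-170 + 676))/7 = (2*676/506)/7 = (2*676*(1/506))/7 = (1/7)*(676/253) = 676/1771 ≈ 0.38171)
s(c(-4 - 4)) + N = sqrt(2)*sqrt((-4 - 4)*(-7 + (-4 - 4))) + 676/1771 = sqrt(2)*sqrt(-8*(-7 - 8)) + 676/1771 = sqrt(2)*sqrt(-8*(-15)) + 676/1771 = sqrt(2)*sqrt(120) + 676/1771 = sqrt(2)*(2*sqrt(30)) + 676/1771 = 4*sqrt(15) + 676/1771 = 676/1771 + 4*sqrt(15)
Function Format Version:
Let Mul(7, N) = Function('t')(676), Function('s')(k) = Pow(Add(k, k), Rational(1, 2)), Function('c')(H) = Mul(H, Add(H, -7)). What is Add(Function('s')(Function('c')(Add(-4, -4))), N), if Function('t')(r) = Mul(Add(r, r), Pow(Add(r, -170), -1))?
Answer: Add(Rational(676, 1771), Mul(4, Pow(15, Rational(1, 2)))) ≈ 15.874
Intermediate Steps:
Function('c')(H) = Mul(H, Add(-7, H))
Function('t')(r) = Mul(2, r, Pow(Add(-170, r), -1)) (Function('t')(r) = Mul(Mul(2, r), Pow(Add(-170, r), -1)) = Mul(2, r, Pow(Add(-170, r), -1)))
Function('s')(k) = Mul(Pow(2, Rational(1, 2)), Pow(k, Rational(1, 2))) (Function('s')(k) = Pow(Mul(2, k), Rational(1, 2)) = Mul(Pow(2, Rational(1, 2)), Pow(k, Rational(1, 2))))
N = Rational(676, 1771) (N = Mul(Rational(1, 7), Mul(2, 676, Pow(Add(-170, 676), -1))) = Mul(Rational(1, 7), Mul(2, 676, Pow(506, -1))) = Mul(Rational(1, 7), Mul(2, 676, Rational(1, 506))) = Mul(Rational(1, 7), Rational(676, 253)) = Rational(676, 1771) ≈ 0.38171)
Add(Function('s')(Function('c')(Add(-4, -4))), N) = Add(Mul(Pow(2, Rational(1, 2)), Pow(Mul(Add(-4, -4), Add(-7, Add(-4, -4))), Rational(1, 2))), Rational(676, 1771)) = Add(Mul(Pow(2, Rational(1, 2)), Pow(Mul(-8, Add(-7, -8)), Rational(1, 2))), Rational(676, 1771)) = Add(Mul(Pow(2, Rational(1, 2)), Pow(Mul(-8, -15), Rational(1, 2))), Rational(676, 1771)) = Add(Mul(Pow(2, Rational(1, 2)), Pow(120, Rational(1, 2))), Rational(676, 1771)) = Add(Mul(Pow(2, Rational(1, 2)), Mul(2, Pow(30, Rational(1, 2)))), Rational(676, 1771)) = Add(Mul(4, Pow(15, Rational(1, 2))), Rational(676, 1771)) = Add(Rational(676, 1771), Mul(4, Pow(15, Rational(1, 2))))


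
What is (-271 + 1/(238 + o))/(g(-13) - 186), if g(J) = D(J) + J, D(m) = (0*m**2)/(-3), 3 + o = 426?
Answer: 179130/131539 ≈ 1.3618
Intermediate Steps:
o = 423 (o = -3 + 426 = 423)
D(m) = 0 (D(m) = 0*(-1/3) = 0)
g(J) = J (g(J) = 0 + J = J)
(-271 + 1/(238 + o))/(g(-13) - 186) = (-271 + 1/(238 + 423))/(-13 - 186) = (-271 + 1/661)/(-199) = (-271 + 1/661)*(-1/199) = -179130/661*(-1/199) = 179130/131539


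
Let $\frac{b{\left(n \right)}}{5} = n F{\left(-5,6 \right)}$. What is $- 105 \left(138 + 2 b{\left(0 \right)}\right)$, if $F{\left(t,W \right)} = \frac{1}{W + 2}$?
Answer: $-14490$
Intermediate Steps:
$F{\left(t,W \right)} = \frac{1}{2 + W}$
$b{\left(n \right)} = \frac{5 n}{8}$ ($b{\left(n \right)} = 5 \frac{n}{2 + 6} = 5 \frac{n}{8} = \frac{5 n}{8}$)
$- 105 \left(138 + 2 b{\left(0 \right)}\right) = - 105 \left(138 + 2 \cdot \frac{5}{8} \cdot 0\right) = - 105 \left(138 + 2 \cdot 0\right) = - 105 \left(138 + 0\right) = \left(-105\right) 138 = -14490$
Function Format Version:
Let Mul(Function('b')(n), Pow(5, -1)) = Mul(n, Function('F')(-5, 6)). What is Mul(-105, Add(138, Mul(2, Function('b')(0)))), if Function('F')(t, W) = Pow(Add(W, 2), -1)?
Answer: -14490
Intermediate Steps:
Function('F')(t, W) = Pow(Add(2, W), -1)
Function('b')(n) = Mul(Rational(5, 8), n) (Function('b')(n) = Mul(5, Mul(n, Pow(Add(2, 6), -1))) = Mul(5, Mul(n, Pow(8, -1))) = Mul(5, Mul(n, Rational(1, 8))) = Mul(5, Mul(Rational(1, 8), n)) = Mul(Rational(5, 8), n))
Mul(-105, Add(138, Mul(2, Function('b')(0)))) = Mul(-105, Add(138, Mul(2, Mul(Rational(5, 8), 0)))) = Mul(-105, Add(138, Mul(2, 0))) = Mul(-105, Add(138, 0)) = Mul(-105, 138) = -14490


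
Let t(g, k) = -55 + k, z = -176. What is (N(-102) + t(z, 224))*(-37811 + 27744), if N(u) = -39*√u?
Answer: -1701323 + 392613*I*√102 ≈ -1.7013e+6 + 3.9652e+6*I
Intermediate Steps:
(N(-102) + t(z, 224))*(-37811 + 27744) = (-39*I*√102 + (-55 + 224))*(-37811 + 27744) = (-39*I*√102 + 169)*(-10067) = (169 - 39*I*√102)*(-10067) = -1701323 + 392613*I*√102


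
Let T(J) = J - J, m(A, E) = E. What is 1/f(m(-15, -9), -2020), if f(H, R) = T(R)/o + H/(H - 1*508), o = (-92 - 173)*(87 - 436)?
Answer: 517/9 ≈ 57.444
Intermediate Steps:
o = 92485 (o = -265*(-349) = 92485)
T(J) = 0
f(H, R) = H/(-508 + H) (f(H, R) = 0/92485 + H/(H - 1*508) = 0*(1/92485) + H/(H - 508) = 0 + H/(-508 + H) = H/(-508 + H))
1/f(m(-15, -9), -2020) = 1/(-9/(-508 - 9)) = 1/(-9/(-517)) = 1/(-9*(-1/517)) = 1/(9/517) = 517/9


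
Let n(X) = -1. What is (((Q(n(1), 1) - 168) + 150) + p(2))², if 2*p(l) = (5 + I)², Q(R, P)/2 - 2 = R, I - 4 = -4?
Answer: 49/4 ≈ 12.250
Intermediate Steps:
I = 0 (I = 4 - 4 = 0)
Q(R, P) = 4 + 2*R
p(l) = 25/2 (p(l) = (5 + 0)²/2 = (½)*5² = (½)*25 = 25/2)
(((Q(n(1), 1) - 168) + 150) + p(2))² = ((((4 + 2*(-1)) - 168) + 150) + 25/2)² = ((((4 - 2) - 168) + 150) + 25/2)² = (((2 - 168) + 150) + 25/2)² = ((-166 + 150) + 25/2)² = (-16 + 25/2)² = (-7/2)² = 49/4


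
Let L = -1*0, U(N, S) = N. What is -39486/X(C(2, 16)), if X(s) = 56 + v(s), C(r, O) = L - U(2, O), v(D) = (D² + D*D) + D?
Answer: -19743/31 ≈ -636.87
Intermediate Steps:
v(D) = D + 2*D² (v(D) = (D² + D²) + D = 2*D² + D = D + 2*D²)
L = 0
C(r, O) = -2 (C(r, O) = 0 - 1*2 = 0 - 2 = -2)
X(s) = 56 + s*(1 + 2*s)
-39486/X(C(2, 16)) = -39486/(56 - 2*(1 + 2*(-2))) = -39486/(56 - 2*(1 - 4)) = -39486/(56 - 2*(-3)) = -39486/(56 + 6) = -39486/62 = -39486*1/62 = -19743/31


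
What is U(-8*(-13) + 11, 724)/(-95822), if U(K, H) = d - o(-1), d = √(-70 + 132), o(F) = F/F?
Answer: 1/95822 - √62/95822 ≈ -7.1737e-5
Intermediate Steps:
o(F) = 1
d = √62 ≈ 7.8740
U(K, H) = -1 + √62 (U(K, H) = √62 - 1*1 = √62 - 1 = -1 + √62)
U(-8*(-13) + 11, 724)/(-95822) = (-1 + √62)/(-95822) = (-1 + √62)*(-1/95822) = 1/95822 - √62/95822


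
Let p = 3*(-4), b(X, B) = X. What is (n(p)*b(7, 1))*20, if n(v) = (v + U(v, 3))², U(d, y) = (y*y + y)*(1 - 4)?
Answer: 322560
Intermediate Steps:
U(d, y) = -3*y - 3*y² (U(d, y) = (y² + y)*(-3) = (y + y²)*(-3) = -3*y - 3*y²)
p = -12
n(v) = (-36 + v)² (n(v) = (v - 3*3*(1 + 3))² = (v - 3*3*4)² = (v - 36)² = (-36 + v)²)
(n(p)*b(7, 1))*20 = ((-36 - 12)²*7)*20 = ((-48)²*7)*20 = (2304*7)*20 = 16128*20 = 322560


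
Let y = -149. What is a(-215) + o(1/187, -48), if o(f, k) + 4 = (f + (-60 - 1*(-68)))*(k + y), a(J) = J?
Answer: -335862/187 ≈ -1796.1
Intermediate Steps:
o(f, k) = -4 + (-149 + k)*(8 + f) (o(f, k) = -4 + (f + (-60 - 1*(-68)))*(k - 149) = -4 + (f + (-60 + 68))*(-149 + k) = -4 + (f + 8)*(-149 + k) = -4 + (8 + f)*(-149 + k) = -4 + (-149 + k)*(8 + f))
a(-215) + o(1/187, -48) = -215 + (-1196 - 149/187 + 8*(-48) - 48/187) = -215 + (-1196 - 149*1/187 - 384 + (1/187)*(-48)) = -215 + (-1196 - 149/187 - 384 - 48/187) = -215 - 295657/187 = -335862/187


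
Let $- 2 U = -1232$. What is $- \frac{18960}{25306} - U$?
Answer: $- \frac{7803728}{12653} \approx -616.75$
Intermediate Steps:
$U = 616$ ($U = \left(- \frac{1}{2}\right) \left(-1232\right) = 616$)
$- \frac{18960}{25306} - U = - \frac{18960}{25306} - 616 = \left(-18960\right) \frac{1}{25306} - 616 = - \frac{9480}{12653} - 616 = - \frac{7803728}{12653}$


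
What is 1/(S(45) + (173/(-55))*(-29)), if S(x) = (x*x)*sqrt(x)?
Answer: -275935/558172407836 + 18376875*sqrt(5)/558172407836 ≈ 7.3124e-5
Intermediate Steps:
S(x) = x**(5/2) (S(x) = x**2*sqrt(x) = x**(5/2))
1/(S(45) + (173/(-55))*(-29)) = 1/(45**(5/2) + (173/(-55))*(-29)) = 1/(6075*sqrt(5) + (173*(-1/55))*(-29)) = 1/(6075*sqrt(5) - 173/55*(-29)) = 1/(6075*sqrt(5) + 5017/55) = 1/(5017/55 + 6075*sqrt(5))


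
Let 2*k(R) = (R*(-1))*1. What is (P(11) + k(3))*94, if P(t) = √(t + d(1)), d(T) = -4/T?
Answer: -141 + 94*√7 ≈ 107.70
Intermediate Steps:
k(R) = -R/2 (k(R) = ((R*(-1))*1)/2 = (-R*1)/2 = (-R)/2 = -R/2)
P(t) = √(-4 + t) (P(t) = √(t - 4/1) = √(t - 4*1) = √(t - 4) = √(-4 + t))
(P(11) + k(3))*94 = (√(-4 + 11) - ½*3)*94 = (√7 - 3/2)*94 = (-3/2 + √7)*94 = -141 + 94*√7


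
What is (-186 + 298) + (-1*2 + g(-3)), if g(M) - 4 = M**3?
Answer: 87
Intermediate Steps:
g(M) = 4 + M**3
(-186 + 298) + (-1*2 + g(-3)) = (-186 + 298) + (-1*2 + (4 + (-3)**3)) = 112 + (-2 + (4 - 27)) = 112 + (-2 - 23) = 112 - 25 = 87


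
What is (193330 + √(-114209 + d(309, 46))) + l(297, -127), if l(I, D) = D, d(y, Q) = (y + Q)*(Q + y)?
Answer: 193203 + 2*√2954 ≈ 1.9331e+5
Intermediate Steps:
d(y, Q) = (Q + y)² (d(y, Q) = (Q + y)*(Q + y) = (Q + y)²)
(193330 + √(-114209 + d(309, 46))) + l(297, -127) = (193330 + √(-114209 + (46 + 309)²)) - 127 = (193330 + √(-114209 + 355²)) - 127 = (193330 + √(-114209 + 126025)) - 127 = (193330 + √11816) - 127 = (193330 + 2*√2954) - 127 = 193203 + 2*√2954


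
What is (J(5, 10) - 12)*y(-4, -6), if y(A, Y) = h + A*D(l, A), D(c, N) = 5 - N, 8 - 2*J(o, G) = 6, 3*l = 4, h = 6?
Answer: 330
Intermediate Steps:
l = 4/3 (l = (1/3)*4 = 4/3 ≈ 1.3333)
J(o, G) = 1 (J(o, G) = 4 - 1/2*6 = 4 - 3 = 1)
y(A, Y) = 6 + A*(5 - A)
(J(5, 10) - 12)*y(-4, -6) = (1 - 12)*(6 - 1*(-4)*(-5 - 4)) = -11*(6 - 1*(-4)*(-9)) = -11*(6 - 36) = -11*(-30) = 330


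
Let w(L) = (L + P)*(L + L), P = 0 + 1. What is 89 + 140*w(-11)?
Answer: 30889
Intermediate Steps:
P = 1
w(L) = 2*L*(1 + L) (w(L) = (L + 1)*(L + L) = (1 + L)*(2*L) = 2*L*(1 + L))
89 + 140*w(-11) = 89 + 140*(2*(-11)*(1 - 11)) = 89 + 140*(2*(-11)*(-10)) = 89 + 140*220 = 89 + 30800 = 30889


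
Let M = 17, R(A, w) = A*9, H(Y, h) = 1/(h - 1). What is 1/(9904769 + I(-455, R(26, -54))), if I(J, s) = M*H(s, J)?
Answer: 456/4516574647 ≈ 1.0096e-7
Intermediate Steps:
H(Y, h) = 1/(-1 + h)
R(A, w) = 9*A
I(J, s) = 17/(-1 + J)
1/(9904769 + I(-455, R(26, -54))) = 1/(9904769 + 17/(-1 - 455)) = 1/(9904769 + 17/(-456)) = 1/(9904769 + 17*(-1/456)) = 1/(9904769 - 17/456) = 1/(4516574647/456) = 456/4516574647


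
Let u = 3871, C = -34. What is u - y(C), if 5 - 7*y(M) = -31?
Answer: 27061/7 ≈ 3865.9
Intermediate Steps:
y(M) = 36/7 (y(M) = 5/7 - ⅐*(-31) = 5/7 + 31/7 = 36/7)
u - y(C) = 3871 - 1*36/7 = 3871 - 36/7 = 27061/7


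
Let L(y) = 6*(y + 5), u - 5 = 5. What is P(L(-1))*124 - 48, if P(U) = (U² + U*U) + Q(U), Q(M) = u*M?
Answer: 172560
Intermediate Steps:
u = 10 (u = 5 + 5 = 10)
L(y) = 30 + 6*y (L(y) = 6*(5 + y) = 30 + 6*y)
Q(M) = 10*M
P(U) = 2*U² + 10*U (P(U) = (U² + U*U) + 10*U = (U² + U²) + 10*U = 2*U² + 10*U)
P(L(-1))*124 - 48 = (2*(30 + 6*(-1))*(5 + (30 + 6*(-1))))*124 - 48 = (2*(30 - 6)*(5 + (30 - 6)))*124 - 48 = (2*24*(5 + 24))*124 - 48 = (2*24*29)*124 - 48 = 1392*124 - 48 = 172608 - 48 = 172560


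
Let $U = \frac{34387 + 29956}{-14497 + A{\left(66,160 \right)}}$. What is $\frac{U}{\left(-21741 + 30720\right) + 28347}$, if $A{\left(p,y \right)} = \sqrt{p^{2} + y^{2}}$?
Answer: $- \frac{932780471}{7843426336278} - \frac{64343 \sqrt{7489}}{3921713168139} \approx -0.00012034$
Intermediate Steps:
$U = \frac{64343}{-14497 + 2 \sqrt{7489}}$ ($U = \frac{34387 + 29956}{-14497 + \sqrt{66^{2} + 160^{2}}} = \frac{64343}{-14497 + \sqrt{4356 + 25600}} = \frac{64343}{-14497 + \sqrt{29956}} = \frac{64343}{-14497 + 2 \sqrt{7489}} \approx -4.492$)
$\frac{U}{\left(-21741 + 30720\right) + 28347} = \frac{- \frac{932780471}{210133053} - \frac{128686 \sqrt{7489}}{210133053}}{\left(-21741 + 30720\right) + 28347} = \frac{- \frac{932780471}{210133053} - \frac{128686 \sqrt{7489}}{210133053}}{8979 + 28347} = \frac{- \frac{932780471}{210133053} - \frac{128686 \sqrt{7489}}{210133053}}{37326} = \left(- \frac{932780471}{210133053} - \frac{128686 \sqrt{7489}}{210133053}\right) \frac{1}{37326} = - \frac{932780471}{7843426336278} - \frac{64343 \sqrt{7489}}{3921713168139}$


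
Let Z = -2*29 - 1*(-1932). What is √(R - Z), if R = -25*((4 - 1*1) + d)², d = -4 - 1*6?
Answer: I*√3099 ≈ 55.669*I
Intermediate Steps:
d = -10 (d = -4 - 6 = -10)
Z = 1874 (Z = -58 + 1932 = 1874)
R = -1225 (R = -25*((4 - 1*1) - 10)² = -25*((4 - 1) - 10)² = -25*(3 - 10)² = -25*(-7)² = -25*49 = -1225)
√(R - Z) = √(-1225 - 1*1874) = √(-1225 - 1874) = √(-3099) = I*√3099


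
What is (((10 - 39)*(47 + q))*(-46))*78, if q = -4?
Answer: 4474236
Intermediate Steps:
(((10 - 39)*(47 + q))*(-46))*78 = (((10 - 39)*(47 - 4))*(-46))*78 = (-29*43*(-46))*78 = -1247*(-46)*78 = 57362*78 = 4474236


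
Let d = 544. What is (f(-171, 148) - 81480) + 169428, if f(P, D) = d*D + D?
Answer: 168608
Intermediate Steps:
f(P, D) = 545*D (f(P, D) = 544*D + D = 545*D)
(f(-171, 148) - 81480) + 169428 = (545*148 - 81480) + 169428 = (80660 - 81480) + 169428 = -820 + 169428 = 168608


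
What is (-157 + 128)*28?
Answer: -812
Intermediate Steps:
(-157 + 128)*28 = -29*28 = -812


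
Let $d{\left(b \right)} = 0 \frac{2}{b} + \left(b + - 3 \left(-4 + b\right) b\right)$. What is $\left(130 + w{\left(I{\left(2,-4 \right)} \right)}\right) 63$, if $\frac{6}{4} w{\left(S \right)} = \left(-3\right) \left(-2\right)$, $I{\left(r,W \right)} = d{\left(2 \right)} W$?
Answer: $8442$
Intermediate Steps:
$d{\left(b \right)} = b + b \left(12 - 3 b\right)$ ($d{\left(b \right)} = 0 + \left(b + \left(12 - 3 b\right) b\right) = 0 + \left(b + b \left(12 - 3 b\right)\right) = b + b \left(12 - 3 b\right)$)
$I{\left(r,W \right)} = 14 W$ ($I{\left(r,W \right)} = 2 \left(13 - 6\right) W = 2 \cdot 7 W = 14 W$)
$w{\left(S \right)} = 4$ ($w{\left(S \right)} = \frac{2 \left(\left(-3\right) \left(-2\right)\right)}{3} = \frac{2}{3} \cdot 6 = 4$)
$\left(130 + w{\left(I{\left(2,-4 \right)} \right)}\right) 63 = \left(130 + 4\right) 63 = 134 \cdot 63 = 8442$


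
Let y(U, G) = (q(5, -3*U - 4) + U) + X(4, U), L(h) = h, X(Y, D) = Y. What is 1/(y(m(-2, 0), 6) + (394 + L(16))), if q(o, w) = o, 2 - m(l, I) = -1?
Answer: 1/422 ≈ 0.0023697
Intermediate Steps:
m(l, I) = 3 (m(l, I) = 2 - 1*(-1) = 2 + 1 = 3)
y(U, G) = 9 + U (y(U, G) = (5 + U) + 4 = 9 + U)
1/(y(m(-2, 0), 6) + (394 + L(16))) = 1/((9 + 3) + (394 + 16)) = 1/(12 + 410) = 1/422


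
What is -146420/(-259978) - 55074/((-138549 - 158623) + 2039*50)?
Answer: 3575202801/4229452093 ≈ 0.84531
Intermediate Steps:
-146420/(-259978) - 55074/((-138549 - 158623) + 2039*50) = -146420*(-1/259978) - 55074/(-297172 + 101950) = 73210/129989 - 55074/(-195222) = 73210/129989 - 55074*(-1/195222) = 73210/129989 + 9179/32537 = 3575202801/4229452093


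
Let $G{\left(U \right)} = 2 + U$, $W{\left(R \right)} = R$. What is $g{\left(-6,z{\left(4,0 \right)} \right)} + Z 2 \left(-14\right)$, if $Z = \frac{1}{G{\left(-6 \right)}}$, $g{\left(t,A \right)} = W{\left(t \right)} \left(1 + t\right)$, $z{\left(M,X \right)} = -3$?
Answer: $37$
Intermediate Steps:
$g{\left(t,A \right)} = t \left(1 + t\right)$
$Z = - \frac{1}{4}$ ($Z = \frac{1}{2 - 6} = \frac{1}{-4} = - \frac{1}{4} \approx -0.25$)
$g{\left(-6,z{\left(4,0 \right)} \right)} + Z 2 \left(-14\right) = - 6 \left(1 - 6\right) - \frac{2 \left(-14\right)}{4} = \left(-6\right) \left(-5\right) - -7 = 30 + 7 = 37$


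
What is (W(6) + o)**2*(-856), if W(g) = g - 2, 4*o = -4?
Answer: -7704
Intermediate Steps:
o = -1 (o = (1/4)*(-4) = -1)
W(g) = -2 + g
(W(6) + o)**2*(-856) = ((-2 + 6) - 1)**2*(-856) = (4 - 1)**2*(-856) = 3**2*(-856) = 9*(-856) = -7704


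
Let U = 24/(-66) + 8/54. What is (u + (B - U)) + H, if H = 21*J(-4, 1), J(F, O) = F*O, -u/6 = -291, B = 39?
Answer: 505261/297 ≈ 1701.2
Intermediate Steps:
u = 1746 (u = -6*(-291) = 1746)
U = -64/297 (U = 24*(-1/66) + 8*(1/54) = -4/11 + 4/27 = -64/297 ≈ -0.21549)
H = -84 (H = 21*(-4*1) = 21*(-4) = -84)
(u + (B - U)) + H = (1746 + (39 - 1*(-64/297))) - 84 = (1746 + (39 + 64/297)) - 84 = (1746 + 11647/297) - 84 = 530209/297 - 84 = 505261/297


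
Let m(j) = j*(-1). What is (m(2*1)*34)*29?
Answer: -1972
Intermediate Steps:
m(j) = -j
(m(2*1)*34)*29 = (-2*34)*29 = (-1*2*34)*29 = -2*34*29 = -68*29 = -1972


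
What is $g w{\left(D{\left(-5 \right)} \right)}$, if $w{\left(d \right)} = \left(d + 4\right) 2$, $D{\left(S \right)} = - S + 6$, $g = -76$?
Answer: $-2280$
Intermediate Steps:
$D{\left(S \right)} = 6 - S$
$w{\left(d \right)} = 8 + 2 d$ ($w{\left(d \right)} = \left(4 + d\right) 2 = 8 + 2 d$)
$g w{\left(D{\left(-5 \right)} \right)} = - 76 \left(8 + 2 \left(6 - -5\right)\right) = - 76 \left(8 + 2 \left(6 + 5\right)\right) = - 76 \left(8 + 2 \cdot 11\right) = - 76 \left(8 + 22\right) = \left(-76\right) 30 = -2280$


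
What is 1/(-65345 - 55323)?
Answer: -1/120668 ≈ -8.2872e-6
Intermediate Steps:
1/(-65345 - 55323) = 1/(-120668) = -1/120668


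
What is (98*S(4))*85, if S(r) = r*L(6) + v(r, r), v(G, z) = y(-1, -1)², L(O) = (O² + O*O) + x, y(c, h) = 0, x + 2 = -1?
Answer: 2299080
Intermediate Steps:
x = -3 (x = -2 - 1 = -3)
L(O) = -3 + 2*O² (L(O) = (O² + O*O) - 3 = (O² + O²) - 3 = 2*O² - 3 = -3 + 2*O²)
v(G, z) = 0 (v(G, z) = 0² = 0)
S(r) = 69*r (S(r) = r*(-3 + 2*6²) + 0 = r*(-3 + 2*36) + 0 = r*(-3 + 72) + 0 = r*69 + 0 = 69*r + 0 = 69*r)
(98*S(4))*85 = (98*(69*4))*85 = (98*276)*85 = 27048*85 = 2299080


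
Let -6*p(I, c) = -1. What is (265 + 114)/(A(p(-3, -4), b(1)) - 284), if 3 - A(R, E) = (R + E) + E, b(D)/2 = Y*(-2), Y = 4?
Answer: -2274/1495 ≈ -1.5211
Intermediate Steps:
p(I, c) = ⅙ (p(I, c) = -⅙*(-1) = ⅙)
b(D) = -16 (b(D) = 2*(4*(-2)) = 2*(-8) = -16)
A(R, E) = 3 - R - 2*E (A(R, E) = 3 - ((R + E) + E) = 3 - ((E + R) + E) = 3 - (R + 2*E) = 3 + (-R - 2*E) = 3 - R - 2*E)
(265 + 114)/(A(p(-3, -4), b(1)) - 284) = (265 + 114)/((3 - 1*⅙ - 2*(-16)) - 284) = 379/((3 - ⅙ + 32) - 284) = 379/(209/6 - 284) = 379/(-1495/6) = 379*(-6/1495) = -2274/1495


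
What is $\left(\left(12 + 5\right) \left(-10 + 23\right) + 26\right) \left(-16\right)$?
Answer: $-3952$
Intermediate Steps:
$\left(\left(12 + 5\right) \left(-10 + 23\right) + 26\right) \left(-16\right) = \left(17 \cdot 13 + 26\right) \left(-16\right) = \left(221 + 26\right) \left(-16\right) = 247 \left(-16\right) = -3952$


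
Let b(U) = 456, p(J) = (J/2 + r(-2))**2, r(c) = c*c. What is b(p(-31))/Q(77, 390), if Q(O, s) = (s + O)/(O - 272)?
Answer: -88920/467 ≈ -190.41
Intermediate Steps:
Q(O, s) = (O + s)/(-272 + O)
r(c) = c**2
p(J) = (4 + J/2)**2 (p(J) = (J/2 + (-2)**2)**2 = (J*(1/2) + 4)**2 = (J/2 + 4)**2 = (4 + J/2)**2)
b(p(-31))/Q(77, 390) = 456/(((77 + 390)/(-272 + 77))) = 456/((467/(-195))) = 456/((-1/195*467)) = 456/(-467/195) = 456*(-195/467) = -88920/467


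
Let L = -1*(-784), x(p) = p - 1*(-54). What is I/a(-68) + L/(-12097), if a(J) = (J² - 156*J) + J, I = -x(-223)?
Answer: -9844183/183438908 ≈ -0.053665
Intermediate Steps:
x(p) = 54 + p (x(p) = p + 54 = 54 + p)
L = 784
I = 169 (I = -(54 - 223) = -1*(-169) = 169)
a(J) = J² - 155*J
I/a(-68) + L/(-12097) = 169/((-68*(-155 - 68))) + 784/(-12097) = 169/((-68*(-223))) + 784*(-1/12097) = 169/15164 - 784/12097 = -9844183/183438908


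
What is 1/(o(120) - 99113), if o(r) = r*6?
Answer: -1/98393 ≈ -1.0163e-5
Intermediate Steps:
o(r) = 6*r
1/(o(120) - 99113) = 1/(6*120 - 99113) = 1/(720 - 99113) = 1/(-98393) = -1/98393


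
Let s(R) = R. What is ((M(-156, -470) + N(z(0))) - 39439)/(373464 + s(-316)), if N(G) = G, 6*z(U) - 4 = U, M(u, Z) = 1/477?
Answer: -4703021/44497899 ≈ -0.10569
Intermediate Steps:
M(u, Z) = 1/477
z(U) = 2/3 + U/6
((M(-156, -470) + N(z(0))) - 39439)/(373464 + s(-316)) = ((1/477 + (2/3 + (1/6)*0)) - 39439)/(373464 - 316) = ((1/477 + (2/3 + 0)) - 39439)/373148 = ((1/477 + 2/3) - 39439)*(1/373148) = (319/477 - 39439)*(1/373148) = -18812084/477*1/373148 = -4703021/44497899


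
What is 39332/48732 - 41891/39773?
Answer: -3847424/15630789 ≈ -0.24614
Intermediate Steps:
39332/48732 - 41891/39773 = 39332*(1/48732) - 41891*1/39773 = 9833/12183 - 41891/39773 = -3847424/15630789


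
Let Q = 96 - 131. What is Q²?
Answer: 1225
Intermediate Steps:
Q = -35
Q² = (-35)² = 1225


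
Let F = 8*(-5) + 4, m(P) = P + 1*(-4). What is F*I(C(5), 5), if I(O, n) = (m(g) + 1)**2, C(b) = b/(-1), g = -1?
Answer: -576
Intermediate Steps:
m(P) = -4 + P (m(P) = P - 4 = -4 + P)
C(b) = -b (C(b) = b*(-1) = -b)
I(O, n) = 16 (I(O, n) = ((-4 - 1) + 1)**2 = (-5 + 1)**2 = (-4)**2 = 16)
F = -36 (F = -40 + 4 = -36)
F*I(C(5), 5) = -36*16 = -576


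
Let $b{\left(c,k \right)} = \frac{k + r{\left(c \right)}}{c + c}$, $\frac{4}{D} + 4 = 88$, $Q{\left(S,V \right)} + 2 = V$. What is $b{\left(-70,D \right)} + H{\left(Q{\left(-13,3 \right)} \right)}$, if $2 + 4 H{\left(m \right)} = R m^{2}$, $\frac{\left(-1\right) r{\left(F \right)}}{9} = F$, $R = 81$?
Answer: $\frac{22417}{1470} \approx 15.25$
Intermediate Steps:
$Q{\left(S,V \right)} = -2 + V$
$r{\left(F \right)} = - 9 F$
$D = \frac{1}{21}$ ($D = \frac{4}{-4 + 88} = \frac{4}{84} = 4 \cdot \frac{1}{84} = \frac{1}{21} \approx 0.047619$)
$b{\left(c,k \right)} = \frac{k - 9 c}{2 c}$ ($b{\left(c,k \right)} = \frac{k - 9 c}{c + c} = \frac{k - 9 c}{2 c}$)
$H{\left(m \right)} = - \frac{1}{2} + \frac{81 m^{2}}{4}$
$b{\left(-70,D \right)} + H{\left(Q{\left(-13,3 \right)} \right)} = \frac{\frac{1}{21} - -630}{2 \left(-70\right)} - \left(\frac{1}{2} - \frac{81 \left(-2 + 3\right)^{2}}{4}\right) = \frac{1}{2} \left(- \frac{1}{70}\right) \left(\frac{1}{21} + 630\right) - \left(\frac{1}{2} - \frac{81 \cdot 1^{2}}{4}\right) = \frac{1}{2} \left(- \frac{1}{70}\right) \frac{13231}{21} + \left(- \frac{1}{2} + \frac{81}{4} \cdot 1\right) = - \frac{13231}{2940} + \left(- \frac{1}{2} + \frac{81}{4}\right) = - \frac{13231}{2940} + \frac{79}{4} = \frac{22417}{1470}$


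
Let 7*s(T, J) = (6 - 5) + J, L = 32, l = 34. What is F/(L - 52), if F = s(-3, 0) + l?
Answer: -239/140 ≈ -1.7071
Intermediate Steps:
s(T, J) = 1/7 + J/7 (s(T, J) = ((6 - 5) + J)/7 = (1 + J)/7 = 1/7 + J/7)
F = 239/7 (F = (1/7 + (1/7)*0) + 34 = (1/7 + 0) + 34 = 1/7 + 34 = 239/7 ≈ 34.143)
F/(L - 52) = 239/(7*(32 - 52)) = (239/7)/(-20) = (239/7)*(-1/20) = -239/140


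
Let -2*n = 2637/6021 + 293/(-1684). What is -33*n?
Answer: 3271345/751064 ≈ 4.3556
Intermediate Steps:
n = -297395/2253192 (n = -(2637/6021 + 293/(-1684))/2 = -(2637*(1/6021) + 293*(-1/1684))/2 = -(293/669 - 293/1684)/2 = -½*297395/1126596 = -297395/2253192 ≈ -0.13199)
-33*n = -33*(-297395/2253192) = 3271345/751064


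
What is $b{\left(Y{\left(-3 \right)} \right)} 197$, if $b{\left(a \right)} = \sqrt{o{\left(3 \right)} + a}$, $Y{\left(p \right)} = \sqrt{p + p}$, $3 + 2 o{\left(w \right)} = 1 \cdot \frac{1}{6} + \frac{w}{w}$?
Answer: $\frac{197 \sqrt{-33 + 36 i \sqrt{6}}}{6} \approx 181.56 + 261.8 i$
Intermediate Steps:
$o{\left(w \right)} = - \frac{11}{12}$ ($o{\left(w \right)} = - \frac{3}{2} + \frac{1 \cdot \frac{1}{6} + \frac{w}{w}}{2} = - \frac{3}{2} + \frac{1 \cdot \frac{1}{6} + 1}{2} = - \frac{3}{2} + \frac{\frac{1}{6} + 1}{2} = - \frac{3}{2} + \frac{1}{2} \cdot \frac{7}{6} = - \frac{3}{2} + \frac{7}{12} = - \frac{11}{12}$)
$Y{\left(p \right)} = \sqrt{2} \sqrt{p}$ ($Y{\left(p \right)} = \sqrt{2 p} = \sqrt{2} \sqrt{p}$)
$b{\left(a \right)} = \sqrt{- \frac{11}{12} + a}$
$b{\left(Y{\left(-3 \right)} \right)} 197 = \frac{\sqrt{-33 + 36 \sqrt{2} \sqrt{-3}}}{6} \cdot 197 = \frac{\sqrt{-33 + 36 \sqrt{2} i \sqrt{3}}}{6} \cdot 197 = \frac{\sqrt{-33 + 36 i \sqrt{6}}}{6} \cdot 197 = \frac{197 \sqrt{-33 + 36 i \sqrt{6}}}{6}$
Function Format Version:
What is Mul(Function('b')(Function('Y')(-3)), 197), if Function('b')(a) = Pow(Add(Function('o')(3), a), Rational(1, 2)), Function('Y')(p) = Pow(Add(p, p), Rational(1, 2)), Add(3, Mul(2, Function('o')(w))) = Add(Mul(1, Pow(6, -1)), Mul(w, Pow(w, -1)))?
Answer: Mul(Rational(197, 6), Pow(Add(-33, Mul(36, I, Pow(6, Rational(1, 2)))), Rational(1, 2))) ≈ Add(181.56, Mul(261.80, I))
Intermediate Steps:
Function('o')(w) = Rational(-11, 12) (Function('o')(w) = Add(Rational(-3, 2), Mul(Rational(1, 2), Add(Mul(1, Pow(6, -1)), Mul(w, Pow(w, -1))))) = Add(Rational(-3, 2), Mul(Rational(1, 2), Add(Mul(1, Rational(1, 6)), 1))) = Add(Rational(-3, 2), Mul(Rational(1, 2), Add(Rational(1, 6), 1))) = Add(Rational(-3, 2), Mul(Rational(1, 2), Rational(7, 6))) = Add(Rational(-3, 2), Rational(7, 12)) = Rational(-11, 12))
Function('Y')(p) = Mul(Pow(2, Rational(1, 2)), Pow(p, Rational(1, 2))) (Function('Y')(p) = Pow(Mul(2, p), Rational(1, 2)) = Mul(Pow(2, Rational(1, 2)), Pow(p, Rational(1, 2))))
Function('b')(a) = Pow(Add(Rational(-11, 12), a), Rational(1, 2))
Mul(Function('b')(Function('Y')(-3)), 197) = Mul(Mul(Rational(1, 6), Pow(Add(-33, Mul(36, Mul(Pow(2, Rational(1, 2)), Pow(-3, Rational(1, 2))))), Rational(1, 2))), 197) = Mul(Mul(Rational(1, 6), Pow(Add(-33, Mul(36, Mul(Pow(2, Rational(1, 2)), Mul(I, Pow(3, Rational(1, 2)))))), Rational(1, 2))), 197) = Mul(Mul(Rational(1, 6), Pow(Add(-33, Mul(36, Mul(I, Pow(6, Rational(1, 2))))), Rational(1, 2))), 197) = Mul(Mul(Rational(1, 6), Pow(Add(-33, Mul(36, I, Pow(6, Rational(1, 2)))), Rational(1, 2))), 197) = Mul(Rational(197, 6), Pow(Add(-33, Mul(36, I, Pow(6, Rational(1, 2)))), Rational(1, 2)))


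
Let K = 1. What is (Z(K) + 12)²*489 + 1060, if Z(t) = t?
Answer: 83701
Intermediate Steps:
(Z(K) + 12)²*489 + 1060 = (1 + 12)²*489 + 1060 = 13²*489 + 1060 = 169*489 + 1060 = 82641 + 1060 = 83701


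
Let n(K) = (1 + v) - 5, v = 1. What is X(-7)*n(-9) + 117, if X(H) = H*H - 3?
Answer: -21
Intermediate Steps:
X(H) = -3 + H² (X(H) = H² - 3 = -3 + H²)
n(K) = -3 (n(K) = (1 + 1) - 5 = 2 - 5 = -3)
X(-7)*n(-9) + 117 = (-3 + (-7)²)*(-3) + 117 = (-3 + 49)*(-3) + 117 = 46*(-3) + 117 = -138 + 117 = -21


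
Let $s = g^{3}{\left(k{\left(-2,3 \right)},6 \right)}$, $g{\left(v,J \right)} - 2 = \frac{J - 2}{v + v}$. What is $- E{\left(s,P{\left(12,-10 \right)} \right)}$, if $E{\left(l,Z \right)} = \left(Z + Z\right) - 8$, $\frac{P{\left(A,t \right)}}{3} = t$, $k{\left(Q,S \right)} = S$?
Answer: $68$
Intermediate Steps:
$P{\left(A,t \right)} = 3 t$
$g{\left(v,J \right)} = 2 + \frac{-2 + J}{2 v}$ ($g{\left(v,J \right)} = 2 + \frac{J - 2}{v + v} = 2 + \frac{-2 + J}{2 v}$)
$s = \frac{512}{27}$ ($s = \left(\frac{-2 + 6 + 4 \cdot 3}{2 \cdot 3}\right)^{3} = \left(\frac{1}{2} \cdot \frac{1}{3} \left(-2 + 6 + 12\right)\right)^{3} = \left(\frac{1}{2} \cdot \frac{1}{3} \cdot 16\right)^{3} = \left(\frac{8}{3}\right)^{3} = \frac{512}{27} \approx 18.963$)
$E{\left(l,Z \right)} = -8 + 2 Z$ ($E{\left(l,Z \right)} = 2 Z - 8 = -8 + 2 Z$)
$- E{\left(s,P{\left(12,-10 \right)} \right)} = - (-8 + 2 \cdot 3 \left(-10\right)) = - (-8 + 2 \left(-30\right)) = - (-8 - 60) = \left(-1\right) \left(-68\right) = 68$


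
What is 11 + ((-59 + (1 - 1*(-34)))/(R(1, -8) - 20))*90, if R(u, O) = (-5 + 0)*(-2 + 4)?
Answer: 83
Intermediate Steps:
R(u, O) = -10 (R(u, O) = -5*2 = -10)
11 + ((-59 + (1 - 1*(-34)))/(R(1, -8) - 20))*90 = 11 + ((-59 + (1 - 1*(-34)))/(-10 - 20))*90 = 11 + ((-59 + (1 + 34))/(-30))*90 = 11 + ((-59 + 35)*(-1/30))*90 = 11 - 24*(-1/30)*90 = 11 + (⅘)*90 = 11 + 72 = 83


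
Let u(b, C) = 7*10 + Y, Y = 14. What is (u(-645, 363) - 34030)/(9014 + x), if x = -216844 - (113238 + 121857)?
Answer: 33946/442925 ≈ 0.076640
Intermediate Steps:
u(b, C) = 84 (u(b, C) = 7*10 + 14 = 70 + 14 = 84)
x = -451939 (x = -216844 - 1*235095 = -216844 - 235095 = -451939)
(u(-645, 363) - 34030)/(9014 + x) = (84 - 34030)/(9014 - 451939) = -33946/(-442925) = -33946*(-1/442925) = 33946/442925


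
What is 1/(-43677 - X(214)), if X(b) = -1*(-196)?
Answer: -1/43873 ≈ -2.2793e-5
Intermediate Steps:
X(b) = 196
1/(-43677 - X(214)) = 1/(-43677 - 1*196) = 1/(-43677 - 196) = 1/(-43873) = -1/43873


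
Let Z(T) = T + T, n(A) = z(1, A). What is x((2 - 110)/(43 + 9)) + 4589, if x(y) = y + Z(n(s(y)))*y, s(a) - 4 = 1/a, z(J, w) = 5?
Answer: 59360/13 ≈ 4566.2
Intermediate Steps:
s(a) = 4 + 1/a
n(A) = 5
Z(T) = 2*T
x(y) = 11*y (x(y) = y + (2*5)*y = y + 10*y = 11*y)
x((2 - 110)/(43 + 9)) + 4589 = 11*((2 - 110)/(43 + 9)) + 4589 = 11*(-108/52) + 4589 = 11*(-108*1/52) + 4589 = 11*(-27/13) + 4589 = -297/13 + 4589 = 59360/13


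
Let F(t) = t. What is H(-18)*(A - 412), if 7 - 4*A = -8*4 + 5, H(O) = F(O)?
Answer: 7263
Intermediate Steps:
H(O) = O
A = 17/2 (A = 7/4 - (-8*4 + 5)/4 = 7/4 - (-32 + 5)/4 = 7/4 - ¼*(-27) = 7/4 + 27/4 = 17/2 ≈ 8.5000)
H(-18)*(A - 412) = -18*(17/2 - 412) = -18*(-807/2) = 7263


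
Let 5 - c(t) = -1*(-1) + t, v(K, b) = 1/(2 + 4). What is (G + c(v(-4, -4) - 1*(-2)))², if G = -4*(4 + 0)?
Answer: 7225/36 ≈ 200.69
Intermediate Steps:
v(K, b) = ⅙ (v(K, b) = 1/6 = ⅙)
c(t) = 4 - t (c(t) = 5 - (-1*(-1) + t) = 5 - (1 + t) = 5 + (-1 - t) = 4 - t)
G = -16 (G = -4*4 = -16)
(G + c(v(-4, -4) - 1*(-2)))² = (-16 + (4 - (⅙ - 1*(-2))))² = (-16 + (4 - (⅙ + 2)))² = (-16 + (4 - 1*13/6))² = (-16 + (4 - 13/6))² = (-16 + 11/6)² = (-85/6)² = 7225/36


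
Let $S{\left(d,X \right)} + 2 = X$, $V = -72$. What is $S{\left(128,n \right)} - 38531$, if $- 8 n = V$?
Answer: $-38524$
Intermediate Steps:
$n = 9$ ($n = \left(- \frac{1}{8}\right) \left(-72\right) = 9$)
$S{\left(d,X \right)} = -2 + X$
$S{\left(128,n \right)} - 38531 = \left(-2 + 9\right) - 38531 = 7 - 38531 = -38524$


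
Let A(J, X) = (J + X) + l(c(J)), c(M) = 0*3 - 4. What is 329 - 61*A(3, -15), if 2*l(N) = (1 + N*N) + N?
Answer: 1329/2 ≈ 664.50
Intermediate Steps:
c(M) = -4 (c(M) = 0 - 4 = -4)
l(N) = ½ + N/2 + N²/2 (l(N) = ((1 + N*N) + N)/2 = ((1 + N²) + N)/2 = (1 + N + N²)/2 = ½ + N/2 + N²/2)
A(J, X) = 13/2 + J + X (A(J, X) = (J + X) + (½ + (½)*(-4) + (½)*(-4)²) = (J + X) + (½ - 2 + (½)*16) = (J + X) + (½ - 2 + 8) = (J + X) + 13/2 = 13/2 + J + X)
329 - 61*A(3, -15) = 329 - 61*(13/2 + 3 - 15) = 329 - 61*(-11/2) = 329 + 671/2 = 1329/2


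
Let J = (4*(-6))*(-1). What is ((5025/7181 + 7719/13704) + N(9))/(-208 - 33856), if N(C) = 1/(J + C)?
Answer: -1400022937/36874030106496 ≈ -3.7968e-5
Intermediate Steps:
J = 24 (J = -24*(-1) = 24)
N(C) = 1/(24 + C)
((5025/7181 + 7719/13704) + N(9))/(-208 - 33856) = ((5025/7181 + 7719/13704) + 1/(24 + 9))/(-208 - 33856) = ((5025*(1/7181) + 7719*(1/13704)) + 1/33)/(-34064) = ((5025/7181 + 2573/4568) + 1/33)*(-1/34064) = (41430913/32802808 + 1/33)*(-1/34064) = (1400022937/1082492664)*(-1/34064) = -1400022937/36874030106496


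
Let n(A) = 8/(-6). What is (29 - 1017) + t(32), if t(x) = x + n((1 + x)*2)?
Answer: -2872/3 ≈ -957.33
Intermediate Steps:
n(A) = -4/3 (n(A) = 8*(-1/6) = -4/3)
t(x) = -4/3 + x (t(x) = x - 4/3 = -4/3 + x)
(29 - 1017) + t(32) = (29 - 1017) + (-4/3 + 32) = -988 + 92/3 = -2872/3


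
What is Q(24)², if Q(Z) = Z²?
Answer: 331776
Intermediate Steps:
Q(24)² = (24²)² = 576² = 331776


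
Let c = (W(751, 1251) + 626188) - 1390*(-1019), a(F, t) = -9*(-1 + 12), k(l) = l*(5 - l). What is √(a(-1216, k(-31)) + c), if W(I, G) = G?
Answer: 25*√3270 ≈ 1429.6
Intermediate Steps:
a(F, t) = -99 (a(F, t) = -9*11 = -99)
c = 2043849 (c = (1251 + 626188) - 1390*(-1019) = 627439 + 1416410 = 2043849)
√(a(-1216, k(-31)) + c) = √(-99 + 2043849) = √2043750 = 25*√3270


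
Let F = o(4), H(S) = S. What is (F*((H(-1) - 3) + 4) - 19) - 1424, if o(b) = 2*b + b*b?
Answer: -1443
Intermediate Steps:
o(b) = b² + 2*b (o(b) = 2*b + b² = b² + 2*b)
F = 24 (F = 4*(2 + 4) = 4*6 = 24)
(F*((H(-1) - 3) + 4) - 19) - 1424 = (24*((-1 - 3) + 4) - 19) - 1424 = (24*(-4 + 4) - 19) - 1424 = (24*0 - 19) - 1424 = (0 - 19) - 1424 = -19 - 1424 = -1443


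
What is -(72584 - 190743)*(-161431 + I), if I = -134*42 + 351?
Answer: -19698050572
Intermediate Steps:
I = -5277 (I = -5628 + 351 = -5277)
-(72584 - 190743)*(-161431 + I) = -(72584 - 190743)*(-161431 - 5277) = -(-118159)*(-166708) = -1*19698050572 = -19698050572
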